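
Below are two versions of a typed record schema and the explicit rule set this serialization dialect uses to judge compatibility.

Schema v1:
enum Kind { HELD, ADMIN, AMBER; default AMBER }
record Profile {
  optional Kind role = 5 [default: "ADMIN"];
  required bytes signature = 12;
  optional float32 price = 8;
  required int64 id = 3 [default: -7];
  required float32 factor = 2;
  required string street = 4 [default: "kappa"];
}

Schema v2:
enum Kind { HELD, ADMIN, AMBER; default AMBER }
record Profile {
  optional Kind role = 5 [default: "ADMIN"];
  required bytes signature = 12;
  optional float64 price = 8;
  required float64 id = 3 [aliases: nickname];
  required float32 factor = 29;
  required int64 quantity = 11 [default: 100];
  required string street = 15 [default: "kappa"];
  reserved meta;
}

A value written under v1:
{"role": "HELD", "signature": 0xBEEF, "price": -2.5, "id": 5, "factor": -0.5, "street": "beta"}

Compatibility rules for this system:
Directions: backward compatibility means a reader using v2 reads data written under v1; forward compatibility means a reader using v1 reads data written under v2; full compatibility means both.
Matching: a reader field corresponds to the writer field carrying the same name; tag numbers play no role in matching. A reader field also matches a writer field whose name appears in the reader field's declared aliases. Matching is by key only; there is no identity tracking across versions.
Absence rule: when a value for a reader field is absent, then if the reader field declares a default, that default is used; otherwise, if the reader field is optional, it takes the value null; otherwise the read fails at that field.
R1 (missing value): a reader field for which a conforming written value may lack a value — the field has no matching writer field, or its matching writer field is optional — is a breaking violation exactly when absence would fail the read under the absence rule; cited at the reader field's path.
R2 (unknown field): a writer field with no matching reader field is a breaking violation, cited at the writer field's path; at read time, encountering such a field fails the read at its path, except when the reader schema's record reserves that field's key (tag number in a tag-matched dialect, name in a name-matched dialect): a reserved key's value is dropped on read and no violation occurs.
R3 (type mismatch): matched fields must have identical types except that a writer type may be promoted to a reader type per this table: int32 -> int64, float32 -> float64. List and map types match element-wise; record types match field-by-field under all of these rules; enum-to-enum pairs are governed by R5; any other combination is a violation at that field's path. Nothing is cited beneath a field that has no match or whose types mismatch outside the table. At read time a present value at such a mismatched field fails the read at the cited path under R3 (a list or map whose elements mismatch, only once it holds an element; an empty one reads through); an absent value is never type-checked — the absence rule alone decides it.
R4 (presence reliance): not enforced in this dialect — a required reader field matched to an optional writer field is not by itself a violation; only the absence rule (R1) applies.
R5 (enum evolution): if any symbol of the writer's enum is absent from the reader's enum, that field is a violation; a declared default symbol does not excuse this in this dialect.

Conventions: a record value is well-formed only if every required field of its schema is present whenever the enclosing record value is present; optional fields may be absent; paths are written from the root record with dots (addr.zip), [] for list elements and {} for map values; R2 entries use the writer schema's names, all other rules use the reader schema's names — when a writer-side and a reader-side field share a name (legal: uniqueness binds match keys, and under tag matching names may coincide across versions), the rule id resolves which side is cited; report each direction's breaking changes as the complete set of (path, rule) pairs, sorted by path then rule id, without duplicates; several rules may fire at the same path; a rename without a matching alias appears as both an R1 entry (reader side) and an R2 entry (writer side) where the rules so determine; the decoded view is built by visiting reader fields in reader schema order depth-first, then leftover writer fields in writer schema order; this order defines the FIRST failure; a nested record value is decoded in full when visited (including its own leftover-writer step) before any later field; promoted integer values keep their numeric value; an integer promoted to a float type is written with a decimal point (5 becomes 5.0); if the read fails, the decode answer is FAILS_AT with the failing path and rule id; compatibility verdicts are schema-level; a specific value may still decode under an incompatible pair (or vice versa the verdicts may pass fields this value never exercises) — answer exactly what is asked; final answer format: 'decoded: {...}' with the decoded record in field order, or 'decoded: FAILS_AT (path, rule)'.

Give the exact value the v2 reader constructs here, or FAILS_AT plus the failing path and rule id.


the writer's type comes first in each Profile pair
decode walk for Profile under reader schema v2:
  role := "HELD"
  signature := 0xBEEF
  price := -2.5 (float32 -> float64)
  read fails at id under R3
  => FAILS_AT (id, R3)
checking off the Profile differences that do not matter here:
  field street in record Profile: tag 4 changed to 15 -> triggers nothing under the printed rules; the Profile answer is the same either way
  added field quantity to record Profile: required int64, tag 11, default 100 (in v2 it sits immediately before street) -> shifts the Profile verdicts, not this decode
  field factor in record Profile: tag 2 changed to 29 -> triggers nothing under the printed rules; the Profile answer is the same either way
  field price in record Profile: type float32 changed to float64 -> shifts the Profile verdicts, not this decode

decoded: FAILS_AT (id, R3)


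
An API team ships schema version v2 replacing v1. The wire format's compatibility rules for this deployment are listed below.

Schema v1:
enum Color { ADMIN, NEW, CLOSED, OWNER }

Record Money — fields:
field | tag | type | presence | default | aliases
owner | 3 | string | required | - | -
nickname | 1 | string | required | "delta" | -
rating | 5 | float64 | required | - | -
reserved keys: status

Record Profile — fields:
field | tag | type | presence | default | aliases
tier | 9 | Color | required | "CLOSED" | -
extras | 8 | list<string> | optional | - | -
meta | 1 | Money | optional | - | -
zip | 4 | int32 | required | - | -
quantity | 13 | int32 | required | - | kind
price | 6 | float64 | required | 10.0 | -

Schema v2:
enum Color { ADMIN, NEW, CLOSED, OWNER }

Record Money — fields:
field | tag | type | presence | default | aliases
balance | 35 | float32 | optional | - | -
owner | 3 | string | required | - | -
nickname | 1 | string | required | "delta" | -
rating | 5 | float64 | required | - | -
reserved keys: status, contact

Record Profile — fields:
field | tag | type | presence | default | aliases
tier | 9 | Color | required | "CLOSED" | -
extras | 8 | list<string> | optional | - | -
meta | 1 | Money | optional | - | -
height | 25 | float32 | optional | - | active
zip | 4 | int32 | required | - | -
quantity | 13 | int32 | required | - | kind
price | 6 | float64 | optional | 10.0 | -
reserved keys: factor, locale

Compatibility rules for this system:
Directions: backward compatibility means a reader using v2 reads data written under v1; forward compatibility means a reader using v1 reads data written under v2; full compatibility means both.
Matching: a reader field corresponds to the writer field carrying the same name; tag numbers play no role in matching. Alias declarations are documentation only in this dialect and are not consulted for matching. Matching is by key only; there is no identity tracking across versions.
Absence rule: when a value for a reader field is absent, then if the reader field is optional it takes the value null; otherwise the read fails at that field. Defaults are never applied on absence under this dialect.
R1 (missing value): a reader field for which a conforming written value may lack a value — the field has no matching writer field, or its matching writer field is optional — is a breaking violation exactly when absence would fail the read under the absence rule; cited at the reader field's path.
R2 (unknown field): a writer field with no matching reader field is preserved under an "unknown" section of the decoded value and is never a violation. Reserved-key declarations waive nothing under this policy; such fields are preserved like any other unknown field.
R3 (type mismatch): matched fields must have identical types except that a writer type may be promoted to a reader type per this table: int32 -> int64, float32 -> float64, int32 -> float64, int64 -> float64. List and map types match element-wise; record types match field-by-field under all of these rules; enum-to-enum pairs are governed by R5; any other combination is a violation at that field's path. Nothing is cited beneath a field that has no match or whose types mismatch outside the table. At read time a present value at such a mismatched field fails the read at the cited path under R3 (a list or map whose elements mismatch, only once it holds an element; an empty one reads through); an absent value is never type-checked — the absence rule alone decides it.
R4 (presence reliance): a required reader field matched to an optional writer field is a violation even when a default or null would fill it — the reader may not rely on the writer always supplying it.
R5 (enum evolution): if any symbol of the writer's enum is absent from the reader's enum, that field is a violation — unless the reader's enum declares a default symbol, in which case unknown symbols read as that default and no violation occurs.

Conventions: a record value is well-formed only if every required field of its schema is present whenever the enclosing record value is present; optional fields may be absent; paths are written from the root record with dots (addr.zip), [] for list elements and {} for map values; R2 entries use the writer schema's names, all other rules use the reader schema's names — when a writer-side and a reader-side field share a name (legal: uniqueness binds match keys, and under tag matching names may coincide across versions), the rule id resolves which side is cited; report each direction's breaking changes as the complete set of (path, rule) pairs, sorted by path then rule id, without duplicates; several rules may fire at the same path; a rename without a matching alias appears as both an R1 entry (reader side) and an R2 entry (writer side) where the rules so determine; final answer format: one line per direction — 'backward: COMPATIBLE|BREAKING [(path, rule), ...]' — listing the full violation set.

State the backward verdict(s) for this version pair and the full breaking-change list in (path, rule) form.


backward: COMPATIBLE []

arrows below run writer -> reader for Profile
backward for Profile (reader v2, writer v1):
  tier <- tier (Color -> Color, writer required)
  extras <- extras (list<string> -> list<string>, writer optional)
  meta <- meta (Money -> Money, writer optional)
  height has no writer counterpart
  zip <- zip (int32 -> int32, writer required)
  quantity <- quantity (int32 -> int32, writer required)
  price <- price (float64 -> float64, writer required)
  meta.balance has no writer counterpart
  meta.owner <- meta.owner (string -> string, writer required)
  meta.nickname <- meta.nickname (string -> string, writer required)
  meta.rating <- meta.rating (float64 -> float64, writer required)
  => backward verdict for Profile: COMPATIBLE, no violations
the rest of the Profile diff is inert for this question:
  added field height to record Profile: optional float32, tag 25 (in v2 it sits immediately before zip) -> no rule fires on it in Profile's dialect; the asked verdict holds
  field price in record Profile: required changed to optional -> fires only in the forward direction of Profile, which is not asked here
  added field balance to record Money: optional float32, tag 35 (in v2 it sits immediately before owner) -> no rule fires on it in Profile's dialect; the asked verdict holds


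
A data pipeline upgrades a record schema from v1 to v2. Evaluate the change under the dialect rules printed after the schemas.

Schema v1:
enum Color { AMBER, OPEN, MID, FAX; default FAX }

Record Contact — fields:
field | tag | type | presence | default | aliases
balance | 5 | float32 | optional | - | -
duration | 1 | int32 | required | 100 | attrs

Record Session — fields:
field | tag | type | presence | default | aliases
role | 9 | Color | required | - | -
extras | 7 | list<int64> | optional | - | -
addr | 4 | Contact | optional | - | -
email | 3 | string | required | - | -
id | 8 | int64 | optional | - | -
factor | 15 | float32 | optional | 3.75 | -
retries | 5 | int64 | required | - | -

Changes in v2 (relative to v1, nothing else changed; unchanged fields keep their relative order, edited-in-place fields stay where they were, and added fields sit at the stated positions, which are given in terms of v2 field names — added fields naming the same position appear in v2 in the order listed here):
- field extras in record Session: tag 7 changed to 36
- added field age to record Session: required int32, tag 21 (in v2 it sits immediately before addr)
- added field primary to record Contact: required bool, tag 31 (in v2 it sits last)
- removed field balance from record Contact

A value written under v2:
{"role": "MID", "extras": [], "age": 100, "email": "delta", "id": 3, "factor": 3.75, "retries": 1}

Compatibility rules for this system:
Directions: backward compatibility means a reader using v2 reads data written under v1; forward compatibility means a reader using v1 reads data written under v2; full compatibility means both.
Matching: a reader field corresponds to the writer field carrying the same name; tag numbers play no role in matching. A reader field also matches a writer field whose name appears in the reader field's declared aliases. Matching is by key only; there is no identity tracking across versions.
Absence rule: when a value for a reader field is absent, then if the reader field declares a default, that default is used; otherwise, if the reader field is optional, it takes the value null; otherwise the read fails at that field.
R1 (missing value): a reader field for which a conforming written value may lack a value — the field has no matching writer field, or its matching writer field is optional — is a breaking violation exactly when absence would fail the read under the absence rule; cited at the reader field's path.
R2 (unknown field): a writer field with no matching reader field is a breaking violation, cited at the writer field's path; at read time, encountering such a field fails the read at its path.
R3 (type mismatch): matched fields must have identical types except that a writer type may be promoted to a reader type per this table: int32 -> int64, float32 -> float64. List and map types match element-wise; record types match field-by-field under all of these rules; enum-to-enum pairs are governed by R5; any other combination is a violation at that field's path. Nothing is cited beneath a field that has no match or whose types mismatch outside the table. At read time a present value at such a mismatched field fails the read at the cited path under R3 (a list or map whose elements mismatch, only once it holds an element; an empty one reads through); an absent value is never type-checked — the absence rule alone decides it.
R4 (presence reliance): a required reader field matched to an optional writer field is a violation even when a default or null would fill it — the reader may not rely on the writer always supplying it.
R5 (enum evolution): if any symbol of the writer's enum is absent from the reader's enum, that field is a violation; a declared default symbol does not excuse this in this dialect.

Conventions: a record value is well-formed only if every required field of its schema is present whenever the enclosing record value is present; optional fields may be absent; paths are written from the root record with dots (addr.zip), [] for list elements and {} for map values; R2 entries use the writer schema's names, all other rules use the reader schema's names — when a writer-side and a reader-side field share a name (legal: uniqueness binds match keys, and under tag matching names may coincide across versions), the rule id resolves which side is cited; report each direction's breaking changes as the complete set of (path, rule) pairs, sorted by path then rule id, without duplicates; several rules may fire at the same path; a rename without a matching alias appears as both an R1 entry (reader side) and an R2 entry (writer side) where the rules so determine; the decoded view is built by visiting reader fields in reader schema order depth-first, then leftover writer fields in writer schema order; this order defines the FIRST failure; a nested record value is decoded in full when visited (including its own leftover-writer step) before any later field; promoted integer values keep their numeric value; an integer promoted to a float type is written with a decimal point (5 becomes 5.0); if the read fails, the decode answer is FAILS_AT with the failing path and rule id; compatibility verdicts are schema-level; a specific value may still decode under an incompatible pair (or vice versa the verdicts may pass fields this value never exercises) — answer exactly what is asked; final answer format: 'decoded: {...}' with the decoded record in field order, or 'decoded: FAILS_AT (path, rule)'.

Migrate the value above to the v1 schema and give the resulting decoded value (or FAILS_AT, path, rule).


decoded: FAILS_AT (age, R2)

in Session below, arrows point writer -> reader
migrating the Session value to v1:
  role := "MID"
  extras := []
  addr := null (missing; optional => null)
  email := "delta"
  id := 3
  factor := 3.75
  retries := 1
  read fails at age under R2 (unknown field)
  => FAILS_AT (age, R2)
checking off the Session differences that do not matter here:
  field extras in record Session: tag 7 changed to 36 -> no rule fires on it and the decoded Session view is identical with or without it
  added field primary to record Contact: required bool, tag 31 (in v2 it sits last) -> matters for Session compatibility verdicts, not for this value's decode
  removed field balance from record Contact -> matters for Session compatibility verdicts, not for this value's decode


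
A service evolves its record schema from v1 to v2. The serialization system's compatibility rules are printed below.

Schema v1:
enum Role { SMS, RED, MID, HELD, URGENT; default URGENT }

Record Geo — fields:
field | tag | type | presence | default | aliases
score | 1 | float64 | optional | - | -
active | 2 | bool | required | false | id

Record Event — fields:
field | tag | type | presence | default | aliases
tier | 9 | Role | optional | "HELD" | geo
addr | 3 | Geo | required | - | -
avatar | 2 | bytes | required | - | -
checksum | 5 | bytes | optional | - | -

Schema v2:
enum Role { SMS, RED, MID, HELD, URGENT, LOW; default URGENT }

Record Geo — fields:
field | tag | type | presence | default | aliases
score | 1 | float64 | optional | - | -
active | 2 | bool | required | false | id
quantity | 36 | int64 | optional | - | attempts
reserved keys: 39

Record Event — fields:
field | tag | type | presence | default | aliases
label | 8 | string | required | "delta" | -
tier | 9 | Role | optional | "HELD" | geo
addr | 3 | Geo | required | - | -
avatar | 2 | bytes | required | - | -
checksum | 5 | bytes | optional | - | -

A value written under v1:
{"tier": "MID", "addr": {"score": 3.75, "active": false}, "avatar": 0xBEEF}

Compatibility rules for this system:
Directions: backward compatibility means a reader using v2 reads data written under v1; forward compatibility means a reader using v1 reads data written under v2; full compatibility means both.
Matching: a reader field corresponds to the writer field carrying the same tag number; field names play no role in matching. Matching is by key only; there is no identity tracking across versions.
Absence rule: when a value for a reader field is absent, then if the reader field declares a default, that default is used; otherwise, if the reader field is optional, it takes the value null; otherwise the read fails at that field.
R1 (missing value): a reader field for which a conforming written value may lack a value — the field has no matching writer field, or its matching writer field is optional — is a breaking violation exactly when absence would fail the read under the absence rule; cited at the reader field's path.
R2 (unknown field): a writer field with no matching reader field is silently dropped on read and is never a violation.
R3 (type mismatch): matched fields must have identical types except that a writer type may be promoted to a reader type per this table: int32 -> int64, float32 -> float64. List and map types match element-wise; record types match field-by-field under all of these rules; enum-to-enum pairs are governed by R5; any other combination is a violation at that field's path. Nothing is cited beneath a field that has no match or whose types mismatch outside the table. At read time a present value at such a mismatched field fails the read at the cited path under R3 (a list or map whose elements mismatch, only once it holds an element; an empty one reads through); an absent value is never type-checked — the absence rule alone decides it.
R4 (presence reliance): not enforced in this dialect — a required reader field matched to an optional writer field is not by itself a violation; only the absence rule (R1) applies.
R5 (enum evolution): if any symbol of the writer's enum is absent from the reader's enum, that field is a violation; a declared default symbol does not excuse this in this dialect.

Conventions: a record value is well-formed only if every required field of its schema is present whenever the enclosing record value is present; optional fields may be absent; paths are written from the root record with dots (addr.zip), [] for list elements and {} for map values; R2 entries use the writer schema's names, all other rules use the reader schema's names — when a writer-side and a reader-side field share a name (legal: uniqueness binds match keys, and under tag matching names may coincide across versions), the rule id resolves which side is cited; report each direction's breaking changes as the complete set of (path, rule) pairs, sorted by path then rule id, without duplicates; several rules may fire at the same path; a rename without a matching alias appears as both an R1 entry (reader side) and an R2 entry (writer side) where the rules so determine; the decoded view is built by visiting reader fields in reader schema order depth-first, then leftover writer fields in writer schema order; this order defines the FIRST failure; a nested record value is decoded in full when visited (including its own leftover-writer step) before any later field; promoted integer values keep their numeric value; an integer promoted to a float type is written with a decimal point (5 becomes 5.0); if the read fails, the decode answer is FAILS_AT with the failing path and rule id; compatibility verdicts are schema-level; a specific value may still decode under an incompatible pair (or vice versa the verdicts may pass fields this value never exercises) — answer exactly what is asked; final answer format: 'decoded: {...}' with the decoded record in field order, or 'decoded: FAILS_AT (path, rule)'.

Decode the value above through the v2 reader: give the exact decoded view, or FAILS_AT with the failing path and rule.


decoded: {"label": "delta", "tier": "MID", "addr": {"score": 3.75, "active": false, "quantity": null}, "avatar": 0xBEEF, "checksum": null}

each type pair in Event: writer, then reader
decode walk for Event under reader schema v2:
  label := "delta" (absent -> default)
  tier := "MID"
  addr.score := 3.75
  addr.active := false
  addr.quantity := null (absent, optional -> null)
  avatar := 0xBEEF
  checksum := null (absent, optional -> null)
  => decoded: {"label": "delta", "tier": "MID", "addr": {"score": 3.75, "active": false, "quantity": null}, "avatar": 0xBEEF, "checksum": null}
remaining Event differences; none change what is asked:
  enum Role (field tier in record Event): symbol LOW added -> a verdict-level change on Event — the shown value reads the same


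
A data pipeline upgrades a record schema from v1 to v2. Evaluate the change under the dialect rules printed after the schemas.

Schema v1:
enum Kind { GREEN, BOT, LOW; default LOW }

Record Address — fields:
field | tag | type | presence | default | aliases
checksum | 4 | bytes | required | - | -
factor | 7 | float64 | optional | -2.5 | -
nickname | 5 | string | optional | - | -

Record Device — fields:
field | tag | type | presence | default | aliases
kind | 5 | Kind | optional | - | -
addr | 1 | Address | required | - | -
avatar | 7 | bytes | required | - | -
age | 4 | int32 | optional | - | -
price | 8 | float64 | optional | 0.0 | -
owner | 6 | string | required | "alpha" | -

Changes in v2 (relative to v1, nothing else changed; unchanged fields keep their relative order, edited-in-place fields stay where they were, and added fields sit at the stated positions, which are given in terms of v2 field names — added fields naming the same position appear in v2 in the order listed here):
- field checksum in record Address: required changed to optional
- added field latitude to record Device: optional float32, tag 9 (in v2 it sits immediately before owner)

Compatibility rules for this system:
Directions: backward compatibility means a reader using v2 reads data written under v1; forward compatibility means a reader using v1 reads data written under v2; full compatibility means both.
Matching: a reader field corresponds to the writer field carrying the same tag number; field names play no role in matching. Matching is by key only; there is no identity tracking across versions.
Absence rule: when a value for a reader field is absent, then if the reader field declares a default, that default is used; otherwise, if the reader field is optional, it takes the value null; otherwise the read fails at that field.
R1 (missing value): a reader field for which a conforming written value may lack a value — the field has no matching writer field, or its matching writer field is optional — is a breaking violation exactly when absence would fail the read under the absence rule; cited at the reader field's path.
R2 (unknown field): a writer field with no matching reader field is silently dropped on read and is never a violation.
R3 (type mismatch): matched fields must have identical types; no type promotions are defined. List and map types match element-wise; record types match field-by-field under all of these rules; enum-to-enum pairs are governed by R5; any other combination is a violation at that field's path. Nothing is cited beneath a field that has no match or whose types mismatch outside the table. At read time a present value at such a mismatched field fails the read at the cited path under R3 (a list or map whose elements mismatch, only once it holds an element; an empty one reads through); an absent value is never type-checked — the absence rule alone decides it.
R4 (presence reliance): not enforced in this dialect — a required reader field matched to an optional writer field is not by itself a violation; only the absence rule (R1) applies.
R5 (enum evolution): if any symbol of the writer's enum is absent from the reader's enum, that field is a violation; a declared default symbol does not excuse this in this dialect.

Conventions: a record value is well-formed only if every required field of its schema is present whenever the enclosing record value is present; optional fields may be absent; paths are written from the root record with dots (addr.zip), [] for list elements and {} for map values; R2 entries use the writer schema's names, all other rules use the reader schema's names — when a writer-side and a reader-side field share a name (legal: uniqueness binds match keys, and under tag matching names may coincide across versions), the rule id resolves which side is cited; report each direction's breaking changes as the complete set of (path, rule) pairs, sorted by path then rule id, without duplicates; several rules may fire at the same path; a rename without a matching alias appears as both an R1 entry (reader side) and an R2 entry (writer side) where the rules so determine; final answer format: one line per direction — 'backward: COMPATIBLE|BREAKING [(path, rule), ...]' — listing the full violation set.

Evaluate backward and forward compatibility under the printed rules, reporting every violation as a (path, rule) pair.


backward: COMPATIBLE []; forward: BREAKING [(addr.checksum, R1)]

arrows below run writer -> reader for Device
backward pass over Device, reader schema v2, writer schema v1:
  writer optional, Kind -> Kind: reader kind maps from writer kind
  writer required, Address -> Address: reader addr maps from writer addr
  writer required, bytes -> bytes: reader avatar maps from writer avatar
  writer optional, int32 -> int32: reader age maps from writer age
  writer optional, float64 -> float64: reader price maps from writer price
  no writer field matches reader latitude
  writer required, string -> string: reader owner maps from writer owner
  writer required, bytes -> bytes: reader addr.checksum maps from writer addr.checksum
  writer optional, float64 -> float64: reader addr.factor maps from writer addr.factor
  writer optional, string -> string: reader addr.nickname maps from writer addr.nickname
  => backward verdict for Device: COMPATIBLE, no violations
forward pass over Device, reader schema v1, writer schema v2:
  writer optional, Kind -> Kind: reader kind maps from writer kind
  writer required, Address -> Address: reader addr maps from writer addr
  writer required, bytes -> bytes: reader avatar maps from writer avatar
  writer optional, int32 -> int32: reader age maps from writer age
  writer optional, float64 -> float64: reader price maps from writer price
  writer required, string -> string: reader owner maps from writer owner
  latitude (writer side), unknown to reader
  writer optional, bytes -> bytes: reader addr.checksum maps from writer addr.checksum
  writer optional, float64 -> float64: reader addr.factor maps from writer addr.factor
  writer optional, string -> string: reader addr.nickname maps from writer addr.nickname
  rule R1 violated at addr.checksum
  => forward verdict for Device: BREAKING, 1 violation(s)


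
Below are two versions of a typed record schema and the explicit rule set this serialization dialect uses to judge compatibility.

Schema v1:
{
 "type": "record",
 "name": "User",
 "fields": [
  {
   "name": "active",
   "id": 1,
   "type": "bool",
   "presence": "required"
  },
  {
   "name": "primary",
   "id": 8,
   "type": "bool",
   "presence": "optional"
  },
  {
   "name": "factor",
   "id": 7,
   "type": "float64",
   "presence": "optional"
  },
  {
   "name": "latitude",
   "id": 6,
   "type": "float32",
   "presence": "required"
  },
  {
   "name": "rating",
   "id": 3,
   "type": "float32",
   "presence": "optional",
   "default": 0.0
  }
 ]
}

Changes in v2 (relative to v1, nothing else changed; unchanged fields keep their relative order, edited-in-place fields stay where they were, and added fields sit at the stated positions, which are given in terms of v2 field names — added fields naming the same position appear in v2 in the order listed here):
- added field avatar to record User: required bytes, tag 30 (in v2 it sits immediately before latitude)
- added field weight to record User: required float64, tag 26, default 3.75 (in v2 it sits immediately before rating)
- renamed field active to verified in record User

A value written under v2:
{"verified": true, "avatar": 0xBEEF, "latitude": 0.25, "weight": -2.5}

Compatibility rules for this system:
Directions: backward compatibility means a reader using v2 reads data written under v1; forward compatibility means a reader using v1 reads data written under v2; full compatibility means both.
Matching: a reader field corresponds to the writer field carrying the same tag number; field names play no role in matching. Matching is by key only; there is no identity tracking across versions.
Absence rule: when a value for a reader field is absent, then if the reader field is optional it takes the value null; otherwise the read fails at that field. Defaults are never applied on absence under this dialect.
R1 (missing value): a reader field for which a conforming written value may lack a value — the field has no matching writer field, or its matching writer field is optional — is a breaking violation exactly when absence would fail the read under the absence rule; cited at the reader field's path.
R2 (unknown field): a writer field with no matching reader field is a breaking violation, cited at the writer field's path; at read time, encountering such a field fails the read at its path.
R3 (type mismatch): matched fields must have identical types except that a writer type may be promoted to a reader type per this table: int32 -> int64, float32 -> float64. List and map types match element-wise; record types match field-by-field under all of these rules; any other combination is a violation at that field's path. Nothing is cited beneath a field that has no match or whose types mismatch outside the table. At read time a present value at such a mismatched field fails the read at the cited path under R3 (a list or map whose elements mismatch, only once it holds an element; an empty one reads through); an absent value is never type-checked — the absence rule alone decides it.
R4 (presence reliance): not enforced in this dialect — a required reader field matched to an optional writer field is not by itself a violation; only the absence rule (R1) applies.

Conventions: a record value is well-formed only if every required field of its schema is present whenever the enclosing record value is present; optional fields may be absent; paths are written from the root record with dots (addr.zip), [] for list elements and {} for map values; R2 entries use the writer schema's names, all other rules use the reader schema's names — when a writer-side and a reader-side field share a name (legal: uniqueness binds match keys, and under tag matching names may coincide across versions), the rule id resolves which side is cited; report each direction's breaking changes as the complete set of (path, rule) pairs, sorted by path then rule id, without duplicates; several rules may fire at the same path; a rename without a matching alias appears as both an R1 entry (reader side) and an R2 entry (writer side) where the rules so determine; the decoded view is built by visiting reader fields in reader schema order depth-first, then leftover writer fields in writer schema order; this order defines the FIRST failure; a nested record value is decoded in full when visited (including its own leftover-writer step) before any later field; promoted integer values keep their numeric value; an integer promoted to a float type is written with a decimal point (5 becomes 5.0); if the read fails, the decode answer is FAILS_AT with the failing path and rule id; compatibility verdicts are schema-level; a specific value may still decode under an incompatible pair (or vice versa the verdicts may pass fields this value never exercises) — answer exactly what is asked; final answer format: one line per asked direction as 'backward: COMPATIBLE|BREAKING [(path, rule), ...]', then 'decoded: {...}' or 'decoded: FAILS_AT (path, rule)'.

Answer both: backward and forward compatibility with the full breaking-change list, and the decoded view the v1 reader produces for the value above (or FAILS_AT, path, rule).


in User below, arrows point writer -> reader
backward on User — v2 reading data written by v1:
  verified: bool -> bool, writer required; from active
  primary: bool -> bool, writer optional; from primary
  factor: float64 -> float64, writer optional; from factor
  avatar: no writer match
  latitude: float32 -> float32, writer required; from latitude
  weight: no writer match
  rating: float32 -> float32, writer optional; from rating
  R1 fires at avatar
  R1 fires at weight
  backward on User therefore BREAKING (2)
forward on User — v1 reading data written by v2:
  active: bool -> bool, writer required; from verified
  primary: bool -> bool, writer optional; from primary
  factor: float64 -> float64, writer optional; from factor
  latitude: float32 -> float32, writer required; from latitude
  rating: float32 -> float32, writer optional; from rating
  avatar (writer side), unknown to reader
  weight (writer side), unknown to reader
  R2 fires at avatar
  R2 fires at weight
  forward on User therefore BREAKING (2)
decoding the User value with the v1 reader:
  active := true (from writer verified)
  primary := null (absent, optional -> null)
  factor := null (absent, optional -> null)
  latitude := 0.25
  rating := null (absent, optional -> null)
  read fails at avatar under R2 (unknown field)
  => FAILS_AT (avatar, R2)

backward: BREAKING [(avatar, R1), (weight, R1)]; forward: BREAKING [(avatar, R2), (weight, R2)]; decoded: FAILS_AT (avatar, R2)


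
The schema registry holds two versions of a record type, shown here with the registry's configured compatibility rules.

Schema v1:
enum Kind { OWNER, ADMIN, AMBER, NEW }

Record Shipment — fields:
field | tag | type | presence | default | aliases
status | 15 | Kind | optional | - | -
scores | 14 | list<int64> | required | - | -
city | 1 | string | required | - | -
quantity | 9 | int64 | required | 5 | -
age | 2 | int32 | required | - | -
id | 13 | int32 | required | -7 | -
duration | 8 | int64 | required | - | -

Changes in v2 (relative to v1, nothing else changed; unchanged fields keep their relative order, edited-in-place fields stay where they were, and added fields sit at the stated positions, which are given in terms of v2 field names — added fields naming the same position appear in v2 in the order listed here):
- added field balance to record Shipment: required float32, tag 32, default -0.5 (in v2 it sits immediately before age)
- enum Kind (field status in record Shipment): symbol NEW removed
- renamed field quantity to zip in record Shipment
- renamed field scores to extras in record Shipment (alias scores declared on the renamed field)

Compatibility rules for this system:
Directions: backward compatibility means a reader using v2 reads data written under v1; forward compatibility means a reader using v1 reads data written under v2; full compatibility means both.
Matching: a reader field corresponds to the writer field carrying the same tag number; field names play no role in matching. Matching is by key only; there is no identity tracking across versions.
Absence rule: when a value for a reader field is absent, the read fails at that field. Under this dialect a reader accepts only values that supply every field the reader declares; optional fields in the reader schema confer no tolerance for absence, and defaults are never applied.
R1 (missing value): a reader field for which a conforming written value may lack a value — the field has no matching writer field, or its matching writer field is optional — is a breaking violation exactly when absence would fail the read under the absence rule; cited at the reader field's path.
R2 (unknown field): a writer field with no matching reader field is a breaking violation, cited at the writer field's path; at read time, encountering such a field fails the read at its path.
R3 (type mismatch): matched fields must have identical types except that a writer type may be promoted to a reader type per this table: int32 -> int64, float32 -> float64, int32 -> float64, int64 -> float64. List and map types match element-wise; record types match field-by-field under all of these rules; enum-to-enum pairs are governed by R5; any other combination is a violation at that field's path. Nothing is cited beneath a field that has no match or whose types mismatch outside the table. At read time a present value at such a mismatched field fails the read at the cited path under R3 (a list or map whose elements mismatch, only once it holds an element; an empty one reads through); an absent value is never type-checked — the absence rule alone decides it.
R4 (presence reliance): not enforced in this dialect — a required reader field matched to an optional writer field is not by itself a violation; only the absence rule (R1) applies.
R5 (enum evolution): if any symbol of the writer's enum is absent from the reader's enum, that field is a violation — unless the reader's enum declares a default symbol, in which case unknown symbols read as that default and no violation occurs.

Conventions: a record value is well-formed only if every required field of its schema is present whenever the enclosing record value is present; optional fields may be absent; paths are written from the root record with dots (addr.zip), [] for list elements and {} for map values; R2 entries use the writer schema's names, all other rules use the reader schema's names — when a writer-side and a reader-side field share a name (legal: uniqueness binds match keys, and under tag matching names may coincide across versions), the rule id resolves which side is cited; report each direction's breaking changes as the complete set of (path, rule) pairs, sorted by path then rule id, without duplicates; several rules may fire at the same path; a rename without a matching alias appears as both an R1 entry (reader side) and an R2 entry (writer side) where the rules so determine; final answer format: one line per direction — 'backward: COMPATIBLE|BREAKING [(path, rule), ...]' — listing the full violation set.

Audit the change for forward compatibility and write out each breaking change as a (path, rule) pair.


arrows below run writer -> reader for Shipment
forward on Shipment — v1 reading data written by v2:
  writer optional, Kind -> Kind: reader status maps from writer status
  writer required, list<int64> -> list<int64>: reader scores maps from writer extras
  writer required, string -> string: reader city maps from writer city
  writer required, int64 -> int64: reader quantity maps from writer zip
  writer required, int32 -> int32: reader age maps from writer age
  writer required, int32 -> int32: reader id maps from writer id
  writer required, int64 -> int64: reader duration maps from writer duration
  leftover writer field: balance
  rule R2 violated at balance
  rule R1 violated at status
  => 2 violation(s): forward is BREAKING for Shipment
diffs on Shipment not affecting the asked answer:
  enum Kind (field status in record Shipment): symbol NEW removed -> its effect on Shipment is confined to the backward direction, not asked
  renamed field quantity to zip in record Shipment -> fires no rule on Shipment, leaving the asked answer as it is
  renamed field scores to extras in record Shipment (alias scores declared on the renamed field) -> fires no rule on Shipment, leaving the asked answer as it is

forward: BREAKING [(balance, R2), (status, R1)]
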